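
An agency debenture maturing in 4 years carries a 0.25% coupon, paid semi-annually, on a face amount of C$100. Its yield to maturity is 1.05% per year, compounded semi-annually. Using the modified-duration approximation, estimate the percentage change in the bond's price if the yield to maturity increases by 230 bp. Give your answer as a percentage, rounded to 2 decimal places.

Periodic yield y = 0.00525. Modified duration first:
  t   CF        PV=CF/(1+0.00525)^t    t·PV
  1        0.125         0.1243         0.1243
  2        0.125         0.1237         0.2474
  3        0.125         0.1231         0.3692
  4        0.125         0.1224         0.4896
  5        0.125         0.1218         0.6088
  6        0.125         0.1211         0.7268
  7        0.125         0.1205         0.8435
  8      100.125        96.0174       768.1391
  Σ                     96.8743       771.5488
P = 96.8743; D_Mac = 7.96443 half-year periods = 3.98222 yrs; D_mod = 3.98222/(1+0.00525) = 3.96142 yrs.
ΔP/P ≈ -D_mod · Δy = -3.96142 × (+0.023) = -0.091113 = -9.1113%.

-9.11%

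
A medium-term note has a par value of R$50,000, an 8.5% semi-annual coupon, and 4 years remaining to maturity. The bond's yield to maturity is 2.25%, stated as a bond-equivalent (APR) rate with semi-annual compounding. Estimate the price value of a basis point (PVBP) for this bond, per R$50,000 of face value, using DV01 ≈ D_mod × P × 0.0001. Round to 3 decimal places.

Periodic yield y = 0.01125.
  t   CF        PV=CF/(1+0.01125)^t    t·PV
  1     2,125.00     2,101.3597     2,101.3597
  2     2,125.00     2,077.9824     4,155.9648
  3     2,125.00     2,054.8652     6,164.5955
  4     2,125.00     2,032.0051     8,128.0204
  5     2,125.00     2,009.3994    10,046.9968
  6     2,125.00     1,987.0451    11,922.2707
  7     2,125.00     1,964.9395    13,754.5768
  8    52,125.00    47,662.6068   381,300.8540
  Σ                 61,890.2032   437,574.6388
P = 61,890.2032; D_Mac = 7.07018 half-year periods = 3.53509 yrs; D_mod = 3.49576 yrs.
DV01 ≈ 3.49576 × 61,890.2032 × 0.0001 = 21.635334.

R$21.635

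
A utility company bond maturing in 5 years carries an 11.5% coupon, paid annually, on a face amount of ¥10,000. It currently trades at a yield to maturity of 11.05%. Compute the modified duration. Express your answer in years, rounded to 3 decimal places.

Periodic yield y = 0.1105. First find Macaulay duration:
  t   CF        PV=CF/(1+0.1105)^t    t·PV
  1     1,150.00     1,035.5696     1,035.5696
  2     1,150.00       932.5255     1,865.0510
  3     1,150.00       839.7348     2,519.2044
  4     1,150.00       756.1772     3,024.7089
  5    11,150.00     6,602.0993    33,010.4966
  Σ                 10,166.1064    41,455.0304
P = 10,166.1064; Macaulay duration = 41,455.0304 / 10,166.1064 = 4.07777 years.
Modified duration = D_Mac / (1 + y) = 4.07777 / 1.1105 = 3.67201 years.

3.672 years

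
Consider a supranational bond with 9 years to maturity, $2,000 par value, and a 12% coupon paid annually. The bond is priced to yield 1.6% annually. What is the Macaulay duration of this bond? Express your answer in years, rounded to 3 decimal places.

Periodic yield y = 0.016. Discount each cash flow and weight by its year:
  t   CF        PV=CF/(1+0.016)^t    t·PV
  1       240.00       236.2205       236.2205
  2       240.00       232.5005       465.0009
  3       240.00       228.8390       686.5171
  4       240.00       225.2353       900.9411
  5       240.00       221.6883     1,108.4413
  6       240.00       218.1971     1,309.1827
  7       240.00       214.7609     1,503.3265
  8       240.00       211.3789     1,691.0310
  9     2,240.00     1,941.8007    17,476.2060
  Σ                  3,730.6211    25,376.8672
Price P = Σ PV = 3,730.6211.
Macaulay duration = Σ(t·PV) / P = 25,376.8672 / 3,730.6211 = 6.80232 years.

6.802 years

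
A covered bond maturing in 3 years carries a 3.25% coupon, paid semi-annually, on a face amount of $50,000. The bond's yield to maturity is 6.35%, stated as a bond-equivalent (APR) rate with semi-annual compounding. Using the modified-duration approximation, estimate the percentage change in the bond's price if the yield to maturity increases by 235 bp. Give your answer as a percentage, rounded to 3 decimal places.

Periodic yield y = 0.03175. Modified duration first:
  t   CF        PV=CF/(1+0.03175)^t    t·PV
  1       812.50       787.4970       787.4970
  2       812.50       763.2634     1,526.5267
  3       812.50       739.7755     2,219.3265
  4       812.50       717.0104     2,868.0416
  5       812.50       694.9459     3,474.7294
  6    50,812.50    42,123.4271   252,740.5627
  Σ                 45,825.9192   263,616.6838
P = 45,825.9192; D_Mac = 5.75257 half-year periods = 2.87628 yrs; D_mod = 2.87628/(1+0.03175) = 2.78777 yrs.
ΔP/P ≈ -D_mod · Δy = -2.78777 × (+0.0235) = -0.065513 = -6.5513%.

-6.551%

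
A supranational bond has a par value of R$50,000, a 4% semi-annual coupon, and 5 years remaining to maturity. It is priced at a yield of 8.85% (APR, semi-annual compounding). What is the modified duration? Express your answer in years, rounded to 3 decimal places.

Periodic yield y = 0.04425. First find Macaulay duration:
  t   CF        PV=CF/(1+0.04425)^t    t·PV
  1     1,000.00       957.6251       957.6251
  2     1,000.00       917.0458     1,834.0916
  3     1,000.00       878.1861     2,634.5582
  4     1,000.00       840.9730     3,363.8921
  5     1,000.00       805.3369     4,026.6843
  6     1,000.00       771.2108     4,627.2647
  7     1,000.00       738.5308     5,169.7156
  8     1,000.00       707.2356     5,657.8850
  9     1,000.00       677.2666     6,095.3992
  10   51,000.00    33,076.9409   330,769.4086
  Σ                 40,370.3515   365,136.5245
P = 40,370.3515; Macaulay duration = 365,136.5245 / 40,370.3515 = 9.04467 half-year periods = 4.52234 years.
Modified duration = D_Mac / (1 + y) = 4.52234 / 1.04425 = 4.33070 years.

4.331 years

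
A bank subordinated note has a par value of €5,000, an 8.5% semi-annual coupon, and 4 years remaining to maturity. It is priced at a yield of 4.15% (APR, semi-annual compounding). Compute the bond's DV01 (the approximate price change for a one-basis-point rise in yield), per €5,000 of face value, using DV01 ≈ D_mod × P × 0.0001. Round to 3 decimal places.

Periodic yield y = 0.02075.
  t   CF        PV=CF/(1+0.02075)^t    t·PV
  1       212.50       208.1803       208.1803
  2       212.50       203.9483       407.8967
  3       212.50       199.8024       599.4073
  4       212.50       195.7408       782.9632
  5       212.50       191.7618       958.8088
  6       212.50       187.8636     1,127.1815
  7       212.50       184.0447     1,288.3126
  8     5,212.50     4,422.7354    35,381.8833
  Σ                  5,794.0772    40,754.6337
P = 5,794.0772; D_Mac = 7.03384 half-year periods = 3.51692 yrs; D_mod = 3.44543 yrs.
DV01 ≈ 3.44543 × 5,794.0772 × 0.0001 = 1.996308.

€1.996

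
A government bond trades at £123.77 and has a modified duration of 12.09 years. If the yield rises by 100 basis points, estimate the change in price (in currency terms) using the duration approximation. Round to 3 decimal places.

Duration approximation: ΔP/P ≈ -D_mod · Δy = -12.09 × (+0.01) = -0.120900.
ΔP ≈ 123.77 × (-0.120900) = -14.963793.

-£14.964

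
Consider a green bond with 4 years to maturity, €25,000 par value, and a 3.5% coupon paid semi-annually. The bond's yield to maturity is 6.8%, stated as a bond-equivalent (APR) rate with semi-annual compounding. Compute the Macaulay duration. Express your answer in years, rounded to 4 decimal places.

Periodic yield y = 0.034. Discount each cash flow and weight by its period:
  t   CF        PV=CF/(1+0.034)^t    t·PV
  1       437.50       423.1141       423.1141
  2       437.50       409.2013       818.4026
  3       437.50       395.7459     1,187.2377
  4       437.50       382.7330     1,530.9320
  5       437.50       370.1480     1,850.7398
  6       437.50       357.9768     2,147.8605
  7       437.50       346.2058     2,423.4403
  8    25,437.50    19,467.4970   155,739.9760
  Σ                 22,152.6218   166,121.7031
Price P = Σ PV = 22,152.6218.
Macaulay duration = Σ(t·PV) / P = 166,121.7031 / 22,152.6218 = 7.49896 half-year periods.
In years: 7.49896 / 2 = 3.74948 years.

3.7495 years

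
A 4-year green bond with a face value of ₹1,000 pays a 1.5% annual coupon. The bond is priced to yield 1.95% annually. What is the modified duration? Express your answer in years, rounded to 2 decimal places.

Periodic yield y = 0.0195. First find Macaulay duration:
  t   CF        PV=CF/(1+0.0195)^t    t·PV
  1        15.00        14.7131        14.7131
  2        15.00        14.4317        28.8634
  3        15.00        14.1556        42.4669
  4     1,015.00       939.5440     3,758.1760
  Σ                    982.8444     3,844.2194
P = 982.8444; Macaulay duration = 3,844.2194 / 982.8444 = 3.91132 years.
Modified duration = D_Mac / (1 + y) = 3.91132 / 1.0195 = 3.83651 years.

3.84 years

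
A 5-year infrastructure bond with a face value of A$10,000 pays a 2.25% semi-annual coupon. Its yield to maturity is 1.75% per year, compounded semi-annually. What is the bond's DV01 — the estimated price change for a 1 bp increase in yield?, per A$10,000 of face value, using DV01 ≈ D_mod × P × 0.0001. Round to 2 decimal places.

A$4.83

Periodic yield y = 0.00875.
  t   CF        PV=CF/(1+0.00875)^t    t·PV
  1       112.50       111.5242       111.5242
  2       112.50       110.5568       221.1136
  3       112.50       109.5978       328.7934
  4       112.50       108.6471       434.5886
  5       112.50       107.7047       538.5237
  6       112.50       106.7705       640.6229
  7       112.50       105.8444       740.9105
  8       112.50       104.9262       839.4100
  9       112.50       104.0161       936.1450
  10   10,112.50     9,268.7903    92,687.9031
  Σ                 10,238.3782    97,479.5349
P = 10,238.3782; D_Mac = 9.52099 half-year periods = 4.76050 yrs; D_mod = 4.71920 yrs.
DV01 ≈ 4.71920 × 10,238.3782 × 0.0001 = 4.831699.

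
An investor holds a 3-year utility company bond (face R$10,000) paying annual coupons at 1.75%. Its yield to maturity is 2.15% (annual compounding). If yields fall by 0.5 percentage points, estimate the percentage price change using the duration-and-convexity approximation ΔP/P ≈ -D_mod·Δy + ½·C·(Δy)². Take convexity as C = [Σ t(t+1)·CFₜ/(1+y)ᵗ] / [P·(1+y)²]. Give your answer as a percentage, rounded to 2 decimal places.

+1.46%

With y = 0.0215:
  t   CF        PV=CF/(1+0.0215)^t    t·PV        t(t+1)·PV
  1       175.00       171.3167       171.3167         342.6334
  2       175.00       167.7109       335.4218       1,006.2654
  3    10,175.00     9,545.9533    28,637.8599     114,551.4395
  Σ                  9,884.9809    29,144.5984     115,900.3383
P = 9,884.9809; D_Mac = 2.94837 yrs; D_mod = 2.88632 yrs; C = 11.23653.
Duration effect: -2.88632 × (-0.005) = +0.014432
Convexity effect: 0.5 × 11.23653 × (-0.005)² = +0.0001405
ΔP/P ≈ +0.014432 + 0.0001405 = +0.014572 = +1.4572%.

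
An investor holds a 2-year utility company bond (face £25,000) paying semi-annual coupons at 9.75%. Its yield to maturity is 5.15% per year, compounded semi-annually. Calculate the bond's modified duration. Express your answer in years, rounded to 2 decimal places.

Periodic yield y = 0.02575. First find Macaulay duration:
  t   CF        PV=CF/(1+0.02575)^t    t·PV
  1     1,218.75     1,188.1550     1,188.1550
  2     1,218.75     1,158.3281     2,316.6561
  3     1,218.75     1,129.2499     3,387.7496
  4    26,218.75    23,683.4998    94,733.9992
  Σ                 27,159.2327   101,626.5599
P = 27,159.2327; Macaulay duration = 101,626.5599 / 27,159.2327 = 3.74188 half-year periods = 1.87094 years.
Modified duration = D_Mac / (1 + y) = 1.87094 / 1.02575 = 1.82397 years.

1.82 years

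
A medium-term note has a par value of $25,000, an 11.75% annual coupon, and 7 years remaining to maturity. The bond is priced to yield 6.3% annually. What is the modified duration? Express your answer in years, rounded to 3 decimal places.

Periodic yield y = 0.063. First find Macaulay duration:
  t   CF        PV=CF/(1+0.063)^t    t·PV
  1     2,937.50     2,763.4055     2,763.4055
  2     2,937.50     2,599.6288     5,199.2577
  3     2,937.50     2,445.5586     7,336.6759
  4     2,937.50     2,300.6196     9,202.4784
  5     2,937.50     2,164.2706    10,821.3528
  6     2,937.50     2,036.0024    12,216.0145
  7    27,937.50    18,216.0701   127,512.4907
  Σ                 32,525.5556   175,051.6755
P = 32,525.5556; Macaulay duration = 175,051.6755 / 32,525.5556 = 5.38197 years.
Modified duration = D_Mac / (1 + y) = 5.38197 / 1.063 = 5.06300 years.

5.063 years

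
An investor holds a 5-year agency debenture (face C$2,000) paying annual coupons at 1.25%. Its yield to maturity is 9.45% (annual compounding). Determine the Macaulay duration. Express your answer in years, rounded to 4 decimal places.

4.8470 years

Periodic yield y = 0.0945. Discount each cash flow and weight by its year:
  t   CF        PV=CF/(1+0.0945)^t    t·PV
  1        25.00        22.8415        22.8415
  2        25.00        20.8693        41.7387
  3        25.00        19.0675        57.2024
  4        25.00        17.4212        69.6846
  5     2,025.00     1,289.2769     6,446.3844
  Σ                  1,369.4763     6,637.8516
Price P = Σ PV = 1,369.4763.
Macaulay duration = Σ(t·PV) / P = 6,637.8516 / 1,369.4763 = 4.84700 years.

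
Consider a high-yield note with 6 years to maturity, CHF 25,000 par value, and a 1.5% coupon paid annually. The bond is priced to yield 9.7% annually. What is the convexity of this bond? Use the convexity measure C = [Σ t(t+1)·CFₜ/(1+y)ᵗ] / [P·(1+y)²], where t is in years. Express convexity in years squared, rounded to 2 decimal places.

32.72

With y = 0.097:
  t   CF        PV=CF/(1+0.097)^t    t·PV        t(t+1)·PV
  1       375.00       341.8414       341.8414         683.6828
  2       375.00       311.6148       623.2295       1,869.6885
  3       375.00       284.0609       852.1826       3,408.7302
  4       375.00       258.9433     1,035.7734       5,178.8669
  5       375.00       236.0468     1,180.2340       7,081.4042
  6    25,375.00    14,560.1646    87,360.9878     611,526.9144
  Σ                 15,992.6718    91,394.2486     629,749.2871
P = 15,992.6718.
Convexity = Σ t(t+1)·PV / [P·(1+y)²] = 629,749.2871 / (15,992.6718 × 1.203409) = 32.72152.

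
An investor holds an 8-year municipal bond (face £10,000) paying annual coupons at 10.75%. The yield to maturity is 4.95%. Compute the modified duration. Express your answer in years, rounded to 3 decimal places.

5.813 years

Periodic yield y = 0.0495. First find Macaulay duration:
  t   CF        PV=CF/(1+0.0495)^t    t·PV
  1     1,075.00     1,024.2973     1,024.2973
  2     1,075.00       975.9860     1,951.9720
  3     1,075.00       929.9533     2,789.8599
  4     1,075.00       886.0917     3,544.3670
  5     1,075.00       844.2990     4,221.4948
  6     1,075.00       804.4773     4,826.8639
  7     1,075.00       766.5339     5,365.7373
  8    11,075.00     7,524.6134    60,196.9072
  Σ                 13,756.2519    83,921.4993
P = 13,756.2519; Macaulay duration = 83,921.4993 / 13,756.2519 = 6.10061 years.
Modified duration = D_Mac / (1 + y) = 6.10061 / 1.0495 = 5.81287 years.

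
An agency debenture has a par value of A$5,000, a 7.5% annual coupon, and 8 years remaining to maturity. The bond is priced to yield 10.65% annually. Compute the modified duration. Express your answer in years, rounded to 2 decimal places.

5.53 years

Periodic yield y = 0.1065. First find Macaulay duration:
  t   CF        PV=CF/(1+0.1065)^t    t·PV
  1       375.00       338.9065       338.9065
  2       375.00       306.2869       612.5738
  3       375.00       276.8070       830.4209
  4       375.00       250.1645     1,000.6578
  5       375.00       226.0863     1,130.4313
  6       375.00       204.3256     1,225.9535
  7       375.00       184.6594     1,292.6156
  8     5,375.00     2,392.0328    19,136.2620
  Σ                  4,179.2688    25,567.8214
P = 4,179.2688; Macaulay duration = 25,567.8214 / 4,179.2688 = 6.11777 years.
Modified duration = D_Mac / (1 + y) = 6.11777 / 1.1065 = 5.52894 years.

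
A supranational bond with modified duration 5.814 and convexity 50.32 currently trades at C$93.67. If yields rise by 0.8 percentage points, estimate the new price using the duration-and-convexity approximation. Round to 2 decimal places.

C$89.46

Duration effect: -D_mod·Δy = -5.814 × (+0.008) = -0.046512
Convexity effect: ½·C·(Δy)² = 0.5 × 50.32 × (0.008)² = +0.00161024
ΔP/P ≈ -0.046512 + 0.00161024 = -0.04490176
New price ≈ 93.67 × (1 - 0.04490176) = 89.4640521408.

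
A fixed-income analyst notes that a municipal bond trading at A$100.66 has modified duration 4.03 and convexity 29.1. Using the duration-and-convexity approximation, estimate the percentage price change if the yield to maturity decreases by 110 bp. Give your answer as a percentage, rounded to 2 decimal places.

Duration effect: -D_mod·Δy = -4.03 × (-0.011) = +0.044330
Convexity effect: ½·C·(Δy)² = 0.5 × 29.1 × (-0.011)² = +0.00176055
ΔP/P ≈ +0.044330 + 0.00176055 = +0.04609055
= +4.609055%.

+4.61%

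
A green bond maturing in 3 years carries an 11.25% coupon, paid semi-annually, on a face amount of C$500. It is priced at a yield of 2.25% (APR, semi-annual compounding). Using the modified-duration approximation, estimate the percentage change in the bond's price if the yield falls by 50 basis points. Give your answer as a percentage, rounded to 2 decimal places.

Periodic yield y = 0.01125. Modified duration first:
  t   CF        PV=CF/(1+0.01125)^t    t·PV
  1       28.125        27.8121        27.8121
  2       28.125        27.5027        55.0054
  3       28.125        27.1967        81.5902
  4       28.125        26.8942       107.5767
  5       28.125        26.5950       132.9750
  6      528.125       493.8392     2,963.0349
  Σ                    629.8399     3,367.9944
P = 629.8399; D_Mac = 5.34738 half-year periods = 2.67369 yrs; D_mod = 2.67369/(1+0.01125) = 2.64395 yrs.
ΔP/P ≈ -D_mod · Δy = -2.64395 × (-0.005) = +0.013220 = +1.3220%.

+1.32%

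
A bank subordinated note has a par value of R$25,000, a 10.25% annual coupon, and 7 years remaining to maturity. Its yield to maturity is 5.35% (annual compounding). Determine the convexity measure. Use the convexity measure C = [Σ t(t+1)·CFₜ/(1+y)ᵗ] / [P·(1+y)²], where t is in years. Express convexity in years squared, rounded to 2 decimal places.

With y = 0.0535:
  t   CF        PV=CF/(1+0.0535)^t    t·PV        t(t+1)·PV
  1     2,562.50     2,432.3683     2,432.3683       4,864.7366
  2     2,562.50     2,308.8451     4,617.6902      13,853.0705
  3     2,562.50     2,191.5948     6,574.7843      26,299.1372
  4     2,562.50     2,080.2988     8,321.1951      41,605.9756
  5     2,562.50     1,974.6548     9,873.2738      59,239.6425
  6     2,562.50     1,874.3757    11,246.2539      78,723.7774
  7    27,562.50    19,137.1309   133,959.9162   1,071,679.3297
  Σ                 31,999.2682   177,025.4818   1,296,265.6695
P = 31,999.2682.
Convexity = Σ t(t+1)·PV / [P·(1+y)²] = 1,296,265.6695 / (31,999.2682 × 1.109862) = 36.49933.

36.50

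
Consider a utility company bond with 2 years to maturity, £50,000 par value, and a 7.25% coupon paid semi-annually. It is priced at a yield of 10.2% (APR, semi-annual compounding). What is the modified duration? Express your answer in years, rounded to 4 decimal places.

1.8024 years

Periodic yield y = 0.051. First find Macaulay duration:
  t   CF        PV=CF/(1+0.051)^t    t·PV
  1     1,812.50     1,724.5480     1,724.5480
  2     1,812.50     1,640.8640     3,281.7280
  3     1,812.50     1,561.2407     4,683.7221
  4    51,812.50    42,464.2721   169,857.0883
  Σ                 47,390.9248   179,547.0865
P = 47,390.9248; Macaulay duration = 179,547.0865 / 47,390.9248 = 3.78864 half-year periods = 1.89432 years.
Modified duration = D_Mac / (1 + y) = 1.89432 / 1.051 = 1.80240 years.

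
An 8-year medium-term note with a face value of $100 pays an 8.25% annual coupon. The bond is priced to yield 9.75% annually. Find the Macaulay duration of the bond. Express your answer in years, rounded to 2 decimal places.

Periodic yield y = 0.0975. Discount each cash flow and weight by its year:
  t   CF        PV=CF/(1+0.0975)^t    t·PV
  1         8.25         7.5171         7.5171
  2         8.25         6.8493        13.6986
  3         8.25         6.2408        18.7224
  4         8.25         5.6864        22.7455
  5         8.25         5.1812        25.9061
  6         8.25         4.7209        28.3255
  7         8.25         4.3015        30.1107
  8       108.25        51.4271       411.4165
  Σ                     91.9243       558.4423
Price P = Σ PV = 91.9243.
Macaulay duration = Σ(t·PV) / P = 558.4423 / 91.9243 = 6.07503 years.

6.08 years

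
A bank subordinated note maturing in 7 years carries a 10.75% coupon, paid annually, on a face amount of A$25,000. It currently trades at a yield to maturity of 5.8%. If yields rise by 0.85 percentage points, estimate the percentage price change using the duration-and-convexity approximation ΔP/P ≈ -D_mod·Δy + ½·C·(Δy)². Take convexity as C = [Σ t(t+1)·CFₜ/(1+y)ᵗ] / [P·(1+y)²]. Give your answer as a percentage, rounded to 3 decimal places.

With y = 0.058:
  t   CF        PV=CF/(1+0.058)^t    t·PV        t(t+1)·PV
  1     2,687.50     2,540.1701     2,540.1701       5,080.3403
  2     2,687.50     2,400.9169     4,801.8339      14,405.5017
  3     2,687.50     2,269.2977     6,807.8931      27,231.5722
  4     2,687.50     2,144.8938     8,579.5754      42,897.8768
  5     2,687.50     2,027.3099    10,136.5493      60,819.2961
  6     2,687.50     1,916.1719    11,497.0314      80,479.2197
  7    27,687.50    18,658.8155   130,611.7083   1,044,893.6663
  Σ                 31,957.5758   174,974.7615   1,275,807.4731
P = 31,957.5758; D_Mac = 5.47522 yrs; D_mod = 5.17507 yrs; C = 35.66482.
Duration effect: -5.17507 × (+0.0085) = -0.043988
Convexity effect: 0.5 × 35.66482 × (0.0085)² = +0.0012884
ΔP/P ≈ -0.043988 + 0.0012884 = -0.042700 = -4.2700%.

-4.270%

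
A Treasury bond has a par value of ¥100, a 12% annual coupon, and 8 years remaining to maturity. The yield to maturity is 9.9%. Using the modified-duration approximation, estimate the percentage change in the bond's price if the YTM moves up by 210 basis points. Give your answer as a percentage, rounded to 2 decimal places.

Periodic yield y = 0.099. Modified duration first:
  t   CF        PV=CF/(1+0.099)^t    t·PV
  1        12.00        10.9190        10.9190
  2        12.00         9.9354        19.8708
  3        12.00         9.0404        27.1212
  4        12.00         8.2260        32.9041
  5        12.00         7.4850        37.4251
  6        12.00         6.8108        40.8645
  7        12.00         6.1972        43.3806
  8       112.00        52.6304       421.0430
  Σ                    111.2442       633.5284
P = 111.2442; D_Mac = 5.69493 yrs; D_mod = 5.69493/(1+0.099) = 5.18192 yrs.
ΔP/P ≈ -D_mod · Δy = -5.18192 × (+0.021) = -0.108820 = -10.8820%.

-10.88%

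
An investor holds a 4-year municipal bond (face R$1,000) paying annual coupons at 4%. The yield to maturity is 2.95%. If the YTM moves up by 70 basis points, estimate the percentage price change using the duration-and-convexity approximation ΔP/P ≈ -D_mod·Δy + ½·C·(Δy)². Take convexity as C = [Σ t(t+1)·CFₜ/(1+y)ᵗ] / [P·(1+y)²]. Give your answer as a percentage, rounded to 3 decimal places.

With y = 0.0295:
  t   CF        PV=CF/(1+0.0295)^t    t·PV        t(t+1)·PV
  1        40.00        38.8538        38.8538          77.7076
  2        40.00        37.7405        75.4809         226.4428
  3        40.00        36.6590       109.9771         439.9083
  4     1,040.00       925.8229     3,703.2917      18,516.4587
  Σ                  1,039.0762     3,927.6036      19,260.5175
P = 1,039.0762; D_Mac = 3.77990 yrs; D_mod = 3.67159 yrs; C = 17.48911.
Duration effect: -3.67159 × (+0.007) = -0.025701
Convexity effect: 0.5 × 17.48911 × (0.007)² = +0.0004285
ΔP/P ≈ -0.025701 + 0.0004285 = -0.025273 = -2.5273%.

-2.527%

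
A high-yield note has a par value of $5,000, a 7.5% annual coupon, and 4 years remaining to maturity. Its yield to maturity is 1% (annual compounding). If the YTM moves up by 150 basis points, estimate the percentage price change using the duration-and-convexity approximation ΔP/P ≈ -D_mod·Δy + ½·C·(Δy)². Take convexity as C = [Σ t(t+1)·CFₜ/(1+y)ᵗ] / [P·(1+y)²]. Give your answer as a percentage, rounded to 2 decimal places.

-5.22%

With y = 0.01:
  t   CF        PV=CF/(1+0.01)^t    t·PV        t(t+1)·PV
  1       375.00       371.2871       371.2871         742.5743
  2       375.00       367.6110       735.2220       2,205.6661
  3       375.00       363.9713     1,091.9139       4,367.6557
  4     5,375.00     5,165.2694    20,661.0774     103,305.3870
  Σ                  6,268.1388    22,859.5005     110,621.2831
P = 6,268.1388; D_Mac = 3.64694 yrs; D_mod = 3.61083 yrs; C = 17.30045.
Duration effect: -3.61083 × (+0.015) = -0.054162
Convexity effect: 0.5 × 17.30045 × (0.015)² = +0.0019463
ΔP/P ≈ -0.054162 + 0.0019463 = -0.052216 = -5.2216%.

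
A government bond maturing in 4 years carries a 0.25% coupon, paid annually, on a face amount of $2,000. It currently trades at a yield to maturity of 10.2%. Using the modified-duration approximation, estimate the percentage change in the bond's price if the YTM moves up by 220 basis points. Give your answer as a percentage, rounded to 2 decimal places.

Periodic yield y = 0.102. Modified duration first:
  t   CF        PV=CF/(1+0.102)^t    t·PV
  1         5.00         4.5372         4.5372
  2         5.00         4.1172         8.2345
  3         5.00         3.7362        11.2085
  4     2,005.00     1,359.5275     5,438.1100
  Σ                  1,371.9181     5,462.0902
P = 1,371.9181; D_Mac = 3.98135 yrs; D_mod = 3.98135/(1+0.102) = 3.61284 yrs.
ΔP/P ≈ -D_mod · Δy = -3.61284 × (+0.022) = -0.079483 = -7.9483%.

-7.95%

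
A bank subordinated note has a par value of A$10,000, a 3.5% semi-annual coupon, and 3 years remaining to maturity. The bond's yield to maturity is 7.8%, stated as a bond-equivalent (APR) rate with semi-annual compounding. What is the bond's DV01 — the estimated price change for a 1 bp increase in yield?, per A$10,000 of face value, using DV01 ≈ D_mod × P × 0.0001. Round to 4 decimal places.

A$2.4452

Periodic yield y = 0.039.
  t   CF        PV=CF/(1+0.039)^t    t·PV
  1       175.00       168.4312       168.4312
  2       175.00       162.1089       324.2179
  3       175.00       156.0240       468.0720
  4       175.00       150.1675       600.6699
  5       175.00       144.5308       722.6538
  6    10,175.00     8,087.9998    48,527.9989
  Σ                  8,869.2622    50,812.0436
P = 8,869.2622; D_Mac = 5.72900 half-year periods = 2.86450 yrs; D_mod = 2.75698 yrs.
DV01 ≈ 2.75698 × 8,869.2622 × 0.0001 = 2.445238.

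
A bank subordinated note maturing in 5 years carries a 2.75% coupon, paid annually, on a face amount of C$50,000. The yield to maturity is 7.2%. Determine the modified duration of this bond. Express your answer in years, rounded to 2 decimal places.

4.39 years

Periodic yield y = 0.072. First find Macaulay duration:
  t   CF        PV=CF/(1+0.072)^t    t·PV
  1     1,375.00     1,282.6493     1,282.6493
  2     1,375.00     1,196.5012     2,393.0023
  3     1,375.00     1,116.1392     3,348.4175
  4     1,375.00     1,041.1746     4,164.6983
  5    51,375.00    36,289.2429   181,446.2147
  Σ                 40,925.7071   192,634.9821
P = 40,925.7071; Macaulay duration = 192,634.9821 / 40,925.7071 = 4.70694 years.
Modified duration = D_Mac / (1 + y) = 4.70694 / 1.072 = 4.39081 years.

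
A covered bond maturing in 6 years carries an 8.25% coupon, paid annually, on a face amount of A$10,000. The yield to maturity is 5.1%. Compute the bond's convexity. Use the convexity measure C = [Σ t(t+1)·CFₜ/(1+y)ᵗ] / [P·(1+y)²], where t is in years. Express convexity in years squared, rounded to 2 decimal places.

With y = 0.051:
  t   CF        PV=CF/(1+0.051)^t    t·PV        t(t+1)·PV
  1       825.00       784.9667       784.9667       1,569.9334
  2       825.00       746.8760     1,493.7520       4,481.2561
  3       825.00       710.6337     2,131.9011       8,527.6044
  4       825.00       676.1500     2,704.6002      13,523.0010
  5       825.00       643.3397     3,216.6986      19,300.1917
  6    10,825.00     8,031.7764    48,190.6583     337,334.6083
  Σ                 11,593.7426    58,522.5770     384,736.5950
P = 11,593.7426.
Convexity = Σ t(t+1)·PV / [P·(1+y)²] = 384,736.5950 / (11,593.7426 × 1.104601) = 30.04239.

30.04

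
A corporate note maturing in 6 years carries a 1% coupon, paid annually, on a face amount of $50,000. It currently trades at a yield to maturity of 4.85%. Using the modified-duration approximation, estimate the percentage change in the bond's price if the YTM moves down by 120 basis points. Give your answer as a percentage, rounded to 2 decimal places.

Periodic yield y = 0.0485. Modified duration first:
  t   CF        PV=CF/(1+0.0485)^t    t·PV
  1       500.00       476.8717       476.8717
  2       500.00       454.8133       909.6266
  3       500.00       433.7752     1,301.3255
  4       500.00       413.7102     1,654.8409
  5       500.00       394.5734     1,972.8671
  6    50,500.00    38,008.5034   228,051.0203
  Σ                 40,182.2472   234,366.5522
P = 40,182.2472; D_Mac = 5.83259 yrs; D_mod = 5.83259/(1+0.0485) = 5.56279 yrs.
ΔP/P ≈ -D_mod · Δy = -5.56279 × (-0.012) = +0.066754 = +6.6754%.

+6.68%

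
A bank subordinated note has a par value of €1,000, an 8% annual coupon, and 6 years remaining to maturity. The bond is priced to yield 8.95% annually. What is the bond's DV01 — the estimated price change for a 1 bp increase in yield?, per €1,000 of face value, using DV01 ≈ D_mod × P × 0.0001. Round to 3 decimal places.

€0.437

Periodic yield y = 0.0895.
  t   CF        PV=CF/(1+0.0895)^t    t·PV
  1        80.00        73.4282        73.4282
  2        80.00        67.3962       134.7924
  3        80.00        61.8598       185.5793
  4        80.00        56.7781       227.1125
  5        80.00        52.1139       260.5696
  6     1,080.00       645.7440     3,874.4637
  Σ                    957.3202     4,755.9458
P = 957.3202; D_Mac = 4.96798 yrs; D_mod = 4.55987 yrs.
DV01 ≈ 4.55987 × 957.3202 × 0.0001 = 0.436526.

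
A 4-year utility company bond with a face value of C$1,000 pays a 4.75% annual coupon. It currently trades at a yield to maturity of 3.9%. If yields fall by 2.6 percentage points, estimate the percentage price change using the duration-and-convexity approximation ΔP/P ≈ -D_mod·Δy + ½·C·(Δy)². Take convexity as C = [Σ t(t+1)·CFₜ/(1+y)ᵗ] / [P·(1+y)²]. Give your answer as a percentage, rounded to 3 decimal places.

With y = 0.039:
  t   CF        PV=CF/(1+0.039)^t    t·PV        t(t+1)·PV
  1        47.50        45.7170        45.7170          91.4341
  2        47.50        44.0010        88.0020         264.0060
  3        47.50        42.3494       127.0481         508.1925
  4     1,047.50       898.8596     3,595.4382      17,977.1912
  Σ                  1,030.9270     3,856.2054      18,840.8237
P = 1,030.9270; D_Mac = 3.74052 yrs; D_mod = 3.60012 yrs; C = 16.92937.
Duration effect: -3.60012 × (-0.026) = +0.093603
Convexity effect: 0.5 × 16.92937 × (-0.026)² = +0.0057221
ΔP/P ≈ +0.093603 + 0.0057221 = +0.099325 = +9.9325%.

+9.933%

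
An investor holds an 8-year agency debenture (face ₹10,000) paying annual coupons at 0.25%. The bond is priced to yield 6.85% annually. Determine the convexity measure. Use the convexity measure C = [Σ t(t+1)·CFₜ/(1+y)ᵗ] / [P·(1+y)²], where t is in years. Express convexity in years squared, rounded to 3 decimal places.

With y = 0.0685:
  t   CF        PV=CF/(1+0.0685)^t    t·PV        t(t+1)·PV
  1        25.00        23.3973        23.3973          46.7946
  2        25.00        21.8973        43.7946         131.3839
  3        25.00        20.4935        61.4805         245.9222
  4        25.00        19.1797        76.7188         383.5941
  5        25.00        17.9501        89.7506         538.5036
  6        25.00        16.7994       100.7962         705.5733
  7        25.00        15.7224       110.0567         880.4533
  8    10,025.00     5,900.4912    47,203.9298     424,835.3686
  Σ                  6,035.9309    47,709.9246     427,767.5937
P = 6,035.9309.
Convexity = Σ t(t+1)·PV / [P·(1+y)²] = 427,767.5937 / (6,035.9309 × 1.141692) = 62.07469.

62.075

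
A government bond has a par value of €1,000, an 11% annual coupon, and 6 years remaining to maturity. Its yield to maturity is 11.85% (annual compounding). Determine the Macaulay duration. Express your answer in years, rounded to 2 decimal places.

4.67 years

Periodic yield y = 0.1185. Discount each cash flow and weight by its year:
  t   CF        PV=CF/(1+0.1185)^t    t·PV
  1       110.00        98.3460        98.3460
  2       110.00        87.9267       175.8534
  3       110.00        78.6113       235.8338
  4       110.00        70.2827       281.1310
  5       110.00        62.8366       314.1830
  6     1,110.00       566.9008     3,401.4046
  Σ                    964.9041     4,506.7518
Price P = Σ PV = 964.9041.
Macaulay duration = Σ(t·PV) / P = 4,506.7518 / 964.9041 = 4.67067 years.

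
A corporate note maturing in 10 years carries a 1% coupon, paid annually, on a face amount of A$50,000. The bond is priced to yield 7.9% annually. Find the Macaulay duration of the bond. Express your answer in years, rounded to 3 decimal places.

9.355 years

Periodic yield y = 0.079. Discount each cash flow and weight by its year:
  t   CF        PV=CF/(1+0.079)^t    t·PV
  1       500.00       463.3920       463.3920
  2       500.00       429.4643       858.9287
  3       500.00       398.0207     1,194.0621
  4       500.00       368.8792     1,475.5170
  5       500.00       341.8714     1,709.3570
  6       500.00       316.8410     1,901.0458
  7       500.00       293.6432     2,055.5021
  8       500.00       272.1438     2,177.1504
  9       500.00       252.2185     2,269.9668
  10   50,500.00    23,608.9641   236,089.6407
  Σ                 26,745.4383   250,194.5628
Price P = Σ PV = 26,745.4383.
Macaulay duration = Σ(t·PV) / P = 250,194.5628 / 26,745.4383 = 9.35466 years.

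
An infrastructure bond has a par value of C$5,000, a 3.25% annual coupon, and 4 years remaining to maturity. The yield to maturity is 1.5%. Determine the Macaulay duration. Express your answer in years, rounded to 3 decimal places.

3.822 years

Periodic yield y = 0.015. Discount each cash flow and weight by its year:
  t   CF        PV=CF/(1+0.015)^t    t·PV
  1       162.50       160.0985       160.0985
  2       162.50       157.7325       315.4651
  3       162.50       155.4015       466.2045
  4     5,162.50     4,864.0261    19,456.1044
  Σ                  5,337.2587    20,397.8725
Price P = Σ PV = 5,337.2587.
Macaulay duration = Σ(t·PV) / P = 20,397.8725 / 5,337.2587 = 3.82179 years.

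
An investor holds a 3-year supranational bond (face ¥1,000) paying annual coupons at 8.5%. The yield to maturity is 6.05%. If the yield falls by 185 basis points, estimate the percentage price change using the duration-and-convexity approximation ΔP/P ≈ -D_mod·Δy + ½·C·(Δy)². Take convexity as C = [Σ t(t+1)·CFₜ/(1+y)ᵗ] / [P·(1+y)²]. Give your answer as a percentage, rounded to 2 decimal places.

+5.01%

With y = 0.0605:
  t   CF        PV=CF/(1+0.0605)^t    t·PV        t(t+1)·PV
  1        85.00        80.1509        80.1509         160.3017
  2        85.00        75.5784       151.1568         453.4703
  3     1,085.00       909.6990     2,729.0970      10,916.3881
  Σ                  1,065.4283     2,960.4046      11,530.1601
P = 1,065.4283; D_Mac = 2.77861 yrs; D_mod = 2.62009 yrs; C = 9.62254.
Duration effect: -2.62009 × (-0.0185) = +0.048472
Convexity effect: 0.5 × 9.62254 × (-0.0185)² = +0.0016467
ΔP/P ≈ +0.048472 + 0.0016467 = +0.050118 = +5.0118%.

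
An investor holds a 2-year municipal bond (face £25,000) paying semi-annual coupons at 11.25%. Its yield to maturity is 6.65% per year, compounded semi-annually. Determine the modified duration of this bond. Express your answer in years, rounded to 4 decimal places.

Periodic yield y = 0.03325. First find Macaulay duration:
  t   CF        PV=CF/(1+0.03325)^t    t·PV
  1     1,406.25     1,360.9969     1,360.9969
  2     1,406.25     1,317.2000     2,634.3999
  3     1,406.25     1,274.8124     3,824.4373
  4    26,406.25    23,167.8149    92,671.2596
  Σ                 27,120.8242   100,491.0937
P = 27,120.8242; Macaulay duration = 100,491.0937 / 27,120.8242 = 3.70531 half-year periods = 1.85266 years.
Modified duration = D_Mac / (1 + y) = 1.85266 / 1.03325 = 1.79304 years.

1.7930 years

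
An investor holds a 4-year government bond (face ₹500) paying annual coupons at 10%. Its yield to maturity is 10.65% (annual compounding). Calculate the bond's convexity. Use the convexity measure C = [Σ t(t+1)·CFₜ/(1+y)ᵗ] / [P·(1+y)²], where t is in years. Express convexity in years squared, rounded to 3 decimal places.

13.533

With y = 0.1065:
  t   CF        PV=CF/(1+0.1065)^t    t·PV        t(t+1)·PV
  1        50.00        45.1875        45.1875          90.3751
  2        50.00        40.8383        81.6765         245.0295
  3        50.00        36.9076       110.7228         442.8911
  4       550.00       366.9079     1,467.6314       7,338.1572
  Σ                    489.8412     1,705.2183       8,116.4529
P = 489.8412.
Convexity = Σ t(t+1)·PV / [P·(1+y)²] = 8,116.4529 / (489.8412 × 1.224342) = 13.53344.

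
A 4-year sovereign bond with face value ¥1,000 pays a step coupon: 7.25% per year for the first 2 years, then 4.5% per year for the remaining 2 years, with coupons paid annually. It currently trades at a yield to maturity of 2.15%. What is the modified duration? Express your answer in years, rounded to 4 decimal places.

3.5781 years

Periodic yield y = 0.0215. First find Macaulay duration:
  t   CF        PV=CF/(1+0.0215)^t    t·PV
  1        72.50        70.9741        70.9741
  2        72.50        69.4802       138.9605
  3        45.00        42.2180       126.6539
  4     1,045.00       959.7604     3,839.0414
  Σ                  1,142.4326     4,175.6299
P = 1,142.4326; Macaulay duration = 4,175.6299 / 1,142.4326 = 3.65503 years.
Modified duration = D_Mac / (1 + y) = 3.65503 / 1.0215 = 3.57810 years.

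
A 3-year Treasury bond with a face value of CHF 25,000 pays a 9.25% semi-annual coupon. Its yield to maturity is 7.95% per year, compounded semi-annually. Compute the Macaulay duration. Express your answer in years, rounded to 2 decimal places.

Periodic yield y = 0.03975. Discount each cash flow and weight by its period:
  t   CF        PV=CF/(1+0.03975)^t    t·PV
  1     1,156.25     1,112.0462     1,112.0462
  2     1,156.25     1,069.5323     2,139.0645
  3     1,156.25     1,028.6437     3,085.9310
  4     1,156.25       989.3183     3,957.2731
  5     1,156.25       951.4963     4,757.4815
  6    26,156.25    20,701.5043   124,209.0259
  Σ                 25,852.5410   139,260.8221
Price P = Σ PV = 25,852.5410.
Macaulay duration = Σ(t·PV) / P = 139,260.8221 / 25,852.5410 = 5.38674 half-year periods.
In years: 5.38674 / 2 = 2.69337 years.

2.69 years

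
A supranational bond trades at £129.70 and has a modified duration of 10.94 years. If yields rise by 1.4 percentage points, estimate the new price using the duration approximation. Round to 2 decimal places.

Duration approximation: ΔP/P ≈ -D_mod · Δy = -10.94 × (+0.014) = -0.153160.
New price ≈ 129.70 × (1 - 0.153160) = 109.835148.

£109.84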